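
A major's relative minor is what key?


Solution.
The relative minor shares the major's key signature and starts on its 6th degree
6th degree = a major 6th above the tonic; a major 6th above A is F#
→ relative minor of A major is F# minor
= F# minor


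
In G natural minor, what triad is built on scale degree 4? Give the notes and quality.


Reasoning:
G natural minor scale: G A Bb C D Eb F
Diatonic triad on degree 4 stacks scale notes 4, 6, 1: C Eb G
C→Eb = 3 semitones; C→G = 7 semitones → minor triad
= C Eb G (minor)


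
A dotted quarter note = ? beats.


Base quarter note = 1 beat
Dot 1 adds half the previous value: +1/2
One dotted quarter = 1 + 1/2 = 3/2
= 3/2 beats


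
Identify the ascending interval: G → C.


Step by step:
Letter names: G → C spans 4 letter names → a 4th
Semitones: G → C = 5 half-steps
A 4th of 5 semitones is a perfect 4th
= perfect 4th


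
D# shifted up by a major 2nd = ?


Reasoning:
major 2nd: 2 letter names, 2 semitones
Letter: D + 1 → E
Pitch: D# + 2 semitones, spelled as an E → E#
= E#


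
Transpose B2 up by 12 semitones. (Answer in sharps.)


Step by step:
B2: chromatic position 11 in octave 2 → absolute = 2×12 + 11 = 35
Transpose up 12: 35 + 12 = 47
47 = 3×12 + 11 → B in octave 3
Result = B3


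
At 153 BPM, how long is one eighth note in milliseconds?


Working:
One quarter-note beat = 60000 / BPM = 60000 / 153 ms
Eighth note = 1/2 × quarter note
Duration = 1/2 × 60000 / 153 = 30000 / 153
= 196.1 ms


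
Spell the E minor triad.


Let's work it out.
Minor triad = root + minor 3rd (3 semitones) + perfect 5th (7 semitones)
A triad on E stacks thirds, so the chord tones use letter names E-G-B
Root: E
Minor 3rd above E: G
Perfect 5th above E: B
Chord = E G B


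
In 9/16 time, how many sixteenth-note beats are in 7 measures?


Time signature 9/16: the bottom number 16 means the sixteenth note gets one count
The top number 9 means 9 sixteenth-note beats per measure
Total = 9 × 7 measures
= 63 sixteenth-note beats


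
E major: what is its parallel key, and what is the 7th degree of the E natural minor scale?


Reasoning:
Parallel keys share the same tonic but differ in mode
E major → parallel is E minor
E natural minor scale: E F# G A B C D
= E minor; 7th degree = D


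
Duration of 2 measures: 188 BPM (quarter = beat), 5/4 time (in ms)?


Solution.
Quarter-note beat duration = 60000 / 188 ms
Beats per measure (5/4) = 5
One measure = 5 × 60000 / 188 = 300000 / 188 ms
2 measures = 2 × 300000 / 188 = 600000 / 188
= 3191.5 ms


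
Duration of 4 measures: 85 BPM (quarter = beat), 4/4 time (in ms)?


Solution.
Quarter-note beat duration = 60000 / 85 ms
Beats per measure (4/4) = 4
One measure = 4 × 60000 / 85 = 240000 / 85 ms
4 measures = 4 × 240000 / 85 = 960000 / 85
= 11294.1 ms


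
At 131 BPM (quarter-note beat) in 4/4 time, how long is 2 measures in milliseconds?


Quarter-note beat duration = 60000 / 131 ms
Beats per measure (4/4) = 4
One measure = 4 × 60000 / 131 = 240000 / 131 ms
2 measures = 2 × 240000 / 131 = 480000 / 131
= 3664.1 ms


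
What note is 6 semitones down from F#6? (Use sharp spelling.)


Reasoning:
F#6: chromatic position 6 in octave 6 → absolute = 6×12 + 6 = 78
Transpose down 6: 78 - 6 = 72
72 = 6×12 + 0 → C in octave 6
Result = C6


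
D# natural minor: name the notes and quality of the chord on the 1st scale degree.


Working:
D# natural minor scale: D# E# F# G# A# B C#
Diatonic triad on degree 1 stacks scale notes 1, 3, 5: D# F# A#
D#→F# = 3 semitones; D#→A# = 7 semitones → minor triad
= D# F# A# (minor)


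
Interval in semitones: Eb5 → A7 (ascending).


Step by step:
Absolute semitone position = octave×12 + chromatic position
Eb5: 5×12 + 3 = 63
A7: 7×12 + 9 = 93
Difference = 93 - 63 = 30
= 30 semitones


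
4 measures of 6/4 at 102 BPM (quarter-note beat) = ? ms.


Solution.
Quarter-note beat duration = 60000 / 102 ms
Beats per measure (6/4) = 6
One measure = 6 × 60000 / 102 = 360000 / 102 ms
4 measures = 4 × 360000 / 102 = 1440000 / 102
= 14117.6 ms


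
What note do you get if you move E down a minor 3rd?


Step by step:
minor 3rd: 3 letter names, 3 semitones
Letter: E - 2 → C
Pitch: E - 3 semitones, spelled as a C → C#
= C#


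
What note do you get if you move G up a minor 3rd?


Step by step:
minor 3rd: 3 letter names, 3 semitones
Letter: G + 2 → B
Pitch: G + 3 semitones, spelled as a B → Bb
= Bb


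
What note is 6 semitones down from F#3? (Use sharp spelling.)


Step by step:
F#3: chromatic position 6 in octave 3 → absolute = 3×12 + 6 = 42
Transpose down 6: 42 - 6 = 36
36 = 3×12 + 0 → C in octave 3
Result = C3


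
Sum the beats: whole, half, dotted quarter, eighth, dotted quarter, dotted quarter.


Reasoning:
Beat values:
  whole = 4 beats
  half = 2 beats
  dotted quarter = 1.5 beats
  eighth = 0.5 beats
  dotted quarter = 1.5 beats
  dotted quarter = 1.5 beats
Sum = 4 + 2 + 1.5 + 0.5 + 1.5 + 1.5
= 11 beats


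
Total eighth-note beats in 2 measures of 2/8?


Reasoning:
Time signature 2/8: the bottom number 8 means the eighth note gets one count
The top number 2 means 2 eighth-note beats per measure
Total = 2 × 2 measures
= 4 eighth-note beats


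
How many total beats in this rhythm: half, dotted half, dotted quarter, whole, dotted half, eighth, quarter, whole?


Beat values:
  half = 2 beats
  dotted half = 3 beats
  dotted quarter = 1.5 beats
  whole = 4 beats
  dotted half = 3 beats
  eighth = 0.5 beats
  quarter = 1 beat
  whole = 4 beats
Sum = 2 + 3 + 1.5 + 4 + 3 + 0.5 + 1 + 4
= 19 beats


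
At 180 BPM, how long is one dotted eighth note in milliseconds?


One quarter-note beat = 60000 / BPM = 60000 / 180 ms
Dotted eighth note = 3/4 × quarter note
Duration = 3/4 × 60000 / 180 = 45000 / 180
= 250.0 ms


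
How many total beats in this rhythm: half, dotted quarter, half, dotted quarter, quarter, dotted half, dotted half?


Step by step:
Beat values:
  half = 2 beats
  dotted quarter = 1.5 beats
  half = 2 beats
  dotted quarter = 1.5 beats
  quarter = 1 beat
  dotted half = 3 beats
  dotted half = 3 beats
Sum = 2 + 1.5 + 2 + 1.5 + 1 + 3 + 3
= 14 beats


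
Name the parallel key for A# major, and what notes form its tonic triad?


Let's work it out.
Parallel keys share the same tonic but differ in mode
A# major → parallel is A# minor
Tonic triad of A# minor = A# C# E#
= A# minor; triad = A# C# E#


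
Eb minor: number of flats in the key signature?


Flat minor keys: A(0), D(1), G(2), C(3), F(4), Bb(5), Eb(6), Ab(7)
Eb minor has 6 flats
Order of flats: Bb Eb Ab Db Gb Cb Fb → first 6: Bb, Eb, Ab, Db, Gb, Cb
= 6 flats


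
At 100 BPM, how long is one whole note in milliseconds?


One quarter-note beat = 60000 / BPM = 60000 / 100 ms
Whole note = 4 × quarter note
Duration = 4 × 60000 / 100 = 240000 / 100
= 2400.0 ms


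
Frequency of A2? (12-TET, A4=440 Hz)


Reasoning:
f = 440 × 2^(n/12) where n = semitones from A4
A2: -24 semitones from A4
f = 440 × 2^(-24/12)
f = 110.00 Hz


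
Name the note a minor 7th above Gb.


Solution.
A 7th spans 7 letter names, so from G we land on F
A minor 7th = 10 semitones above Gb
Spell F at that pitch: Fb
= Fb


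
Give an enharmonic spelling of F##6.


Let's work it out.
Enharmonic notes sound the same pitch but are spelled with different letter names
F## and G name the same pitch class
= G6


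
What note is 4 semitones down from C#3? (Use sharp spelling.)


C#3: chromatic position 1 in octave 3 → absolute = 3×12 + 1 = 37
Transpose down 4: 37 - 4 = 33
33 = 2×12 + 9 → A in octave 2
Result = A2


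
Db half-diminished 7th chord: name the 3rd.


Step by step:
Half-diminished 7th chord = root + minor 3rd + diminished 5th + minor 7th
Seventh chords stack in thirds, so the letter names are D-F-A-C
Root: Db
Minor 3rd above Db: Fb
Diminished 5th above Db: Abb
Minor 7th above Db: Cb
The 3rd = Fb


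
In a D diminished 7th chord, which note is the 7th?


Solution.
Diminished 7th chord = root + minor 3rd + diminished 5th + diminished 7th
Seventh chords stack in thirds, so the letter names are D-F-A-C
Root: D
Minor 3rd above D: F
Diminished 5th above D: Ab
Diminished 7th above D: Cb
The 7th = Cb


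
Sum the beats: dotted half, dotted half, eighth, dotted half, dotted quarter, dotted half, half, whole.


Solution.
Beat values:
  dotted half = 3 beats
  dotted half = 3 beats
  eighth = 0.5 beats
  dotted half = 3 beats
  dotted quarter = 1.5 beats
  dotted half = 3 beats
  half = 2 beats
  whole = 4 beats
Sum = 3 + 3 + 0.5 + 3 + 1.5 + 3 + 2 + 4
= 20 beats


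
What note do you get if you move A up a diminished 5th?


Step by step:
diminished 5th: 5 letter names, 6 semitones
Letter: A + 4 → E
Pitch: A + 6 semitones, spelled as an E → Eb
= Eb


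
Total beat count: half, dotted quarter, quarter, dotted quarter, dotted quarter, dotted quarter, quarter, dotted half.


Beat values:
  half = 2 beats
  dotted quarter = 1.5 beats
  quarter = 1 beat
  dotted quarter = 1.5 beats
  dotted quarter = 1.5 beats
  dotted quarter = 1.5 beats
  quarter = 1 beat
  dotted half = 3 beats
Sum = 2 + 1.5 + 1 + 1.5 + 1.5 + 1.5 + 1 + 3
= 13 beats


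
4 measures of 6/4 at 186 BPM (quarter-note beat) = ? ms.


Let's work it out.
Quarter-note beat duration = 60000 / 186 ms
Beats per measure (6/4) = 6
One measure = 6 × 60000 / 186 = 360000 / 186 ms
4 measures = 4 × 360000 / 186 = 1440000 / 186
= 7741.9 ms


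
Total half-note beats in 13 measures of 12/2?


Reasoning:
Time signature 12/2: the bottom number 2 means the half note gets one count
The top number 12 means 12 half-note beats per measure
Total = 12 × 13 measures
= 156 half-note beats


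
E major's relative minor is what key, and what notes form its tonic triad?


Solution.
The relative minor shares the major's key signature and starts on its 6th degree
6th degree = a major 6th above the tonic; a major 6th above E is C#
→ relative minor of E major is C# minor
Tonic triad of C# minor = root + minor 3rd + perfect 5th = C# E G#
= C# minor; triad = C# E G#


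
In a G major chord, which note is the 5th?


Solution.
Major triad = root + major 3rd (4 semitones) + perfect 5th (7 semitones)
A triad on G stacks thirds, so the chord tones use letter names G-B-D
Root: G
Major 3rd above G: B
Perfect 5th above G: D
The 5th = D


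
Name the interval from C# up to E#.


Letter names: C → E spans 3 letter names → a 3rd
Semitones: C# → E# = 4 half-steps
A 3rd of 4 semitones is a major 3rd
= major 3rd


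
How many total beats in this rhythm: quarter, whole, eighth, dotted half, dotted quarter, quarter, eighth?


Working:
Beat values:
  quarter = 1 beat
  whole = 4 beats
  eighth = 0.5 beats
  dotted half = 3 beats
  dotted quarter = 1.5 beats
  quarter = 1 beat
  eighth = 0.5 beats
Sum = 1 + 4 + 0.5 + 3 + 1.5 + 1 + 0.5
= 11.5 beats


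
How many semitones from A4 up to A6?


Let's work it out.
Absolute semitone position = octave×12 + chromatic position
A4: 4×12 + 9 = 57
A6: 6×12 + 9 = 81
Difference = 81 - 57 = 24
= 24 semitones


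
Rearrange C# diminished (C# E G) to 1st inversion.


Root position: C# E G
1st inversion: move root up an octave
Bass note: E
Notes (bottom to top) = E G C#


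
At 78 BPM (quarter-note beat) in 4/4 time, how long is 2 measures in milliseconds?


Step by step:
Quarter-note beat duration = 60000 / 78 ms
Beats per measure (4/4) = 4
One measure = 4 × 60000 / 78 = 240000 / 78 ms
2 measures = 2 × 240000 / 78 = 480000 / 78
= 6153.8 ms


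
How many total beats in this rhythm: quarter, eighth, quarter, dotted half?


Reasoning:
Beat values:
  quarter = 1 beat
  eighth = 0.5 beats
  quarter = 1 beat
  dotted half = 3 beats
Sum = 1 + 0.5 + 1 + 3
= 5.5 beats


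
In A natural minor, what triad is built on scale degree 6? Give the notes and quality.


Reasoning:
A natural minor scale: A B C D E F G
Diatonic triad on degree 6 stacks scale notes 6, 1, 3: F A C
F→A = 4 semitones; F→C = 7 semitones → major triad
= F A C (major)


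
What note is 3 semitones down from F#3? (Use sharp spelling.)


F#3: chromatic position 6 in octave 3 → absolute = 3×12 + 6 = 42
Transpose down 3: 42 - 3 = 39
39 = 3×12 + 3 → D# in octave 3
Result = D#3


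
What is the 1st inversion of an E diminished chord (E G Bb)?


Let's work it out.
Root position: E G Bb
1st inversion: move root up an octave
Bass note: G
Notes (bottom to top) = G Bb E


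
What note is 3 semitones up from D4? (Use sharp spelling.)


Step by step:
D4: chromatic position 2 in octave 4 → absolute = 4×12 + 2 = 50
Transpose up 3: 50 + 3 = 53
53 = 4×12 + 5 → F in octave 4
Result = F4


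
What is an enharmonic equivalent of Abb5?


Step by step:
Enharmonic notes sound the same pitch but are spelled with different letter names
Abb and G name the same pitch class
= G5


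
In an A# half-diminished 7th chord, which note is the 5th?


Solution.
Half-diminished 7th chord = root + minor 3rd + diminished 5th + minor 7th
Seventh chords stack in thirds, so the letter names are A-C-E-G
Root: A#
Minor 3rd above A#: C#
Diminished 5th above A#: E
Minor 7th above A#: G#
The 5th = E


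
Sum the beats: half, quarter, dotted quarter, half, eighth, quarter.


Beat values:
  half = 2 beats
  quarter = 1 beat
  dotted quarter = 1.5 beats
  half = 2 beats
  eighth = 0.5 beats
  quarter = 1 beat
Sum = 2 + 1 + 1.5 + 2 + 0.5 + 1
= 8 beats


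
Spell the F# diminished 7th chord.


Reasoning:
Diminished 7th chord = root + minor 3rd + diminished 5th + diminished 7th
Seventh chords stack in thirds, so the letter names are F-A-C-E
Root: F#
Minor 3rd above F#: A
Diminished 5th above F#: C
Diminished 7th above F#: Eb
Chord = F# A C Eb


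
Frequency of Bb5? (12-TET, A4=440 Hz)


Let's work it out.
f = 440 × 2^(n/12) where n = semitones from A4
Bb5: 13 semitones from A4
f = 440 × 2^(13/12)
f = 932.33 Hz


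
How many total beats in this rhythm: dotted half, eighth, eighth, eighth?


Solution.
Beat values:
  dotted half = 3 beats
  eighth = 0.5 beats
  eighth = 0.5 beats
  eighth = 0.5 beats
Sum = 3 + 0.5 + 0.5 + 0.5
= 4.5 beats


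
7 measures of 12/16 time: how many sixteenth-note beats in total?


Working:
Time signature 12/16: the bottom number 16 means the sixteenth note gets one count
The top number 12 means 12 sixteenth-note beats per measure
Total = 12 × 7 measures
= 84 sixteenth-note beats


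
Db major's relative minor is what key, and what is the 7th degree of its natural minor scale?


Let's work it out.
The relative minor shares the major's key signature and starts on its 6th degree
6th degree = a major 6th above the tonic; a major 6th above Db is Bb
→ relative minor of Db major is Bb minor
Bb natural minor scale: Bb C Db Eb F Gb Ab
= Bb minor; 7th degree = Ab


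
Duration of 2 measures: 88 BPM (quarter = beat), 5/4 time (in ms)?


Solution.
Quarter-note beat duration = 60000 / 88 ms
Beats per measure (5/4) = 5
One measure = 5 × 60000 / 88 = 300000 / 88 ms
2 measures = 2 × 300000 / 88 = 600000 / 88
= 6818.2 ms


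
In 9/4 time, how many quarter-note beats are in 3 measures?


Time signature 9/4: the bottom number 4 means the quarter note gets one count
The top number 9 means 9 quarter-note beats per measure
Total = 9 × 3 measures
= 27 quarter-note beats


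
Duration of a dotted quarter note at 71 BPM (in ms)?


Reasoning:
One quarter-note beat = 60000 / BPM = 60000 / 71 ms
Dotted quarter note = 3/2 × quarter note
Duration = 3/2 × 60000 / 71 = 90000 / 71
= 1267.6 ms


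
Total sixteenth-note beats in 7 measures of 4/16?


Step by step:
Time signature 4/16: the bottom number 16 means the sixteenth note gets one count
The top number 4 means 4 sixteenth-note beats per measure
Total = 4 × 7 measures
= 28 sixteenth-note beats


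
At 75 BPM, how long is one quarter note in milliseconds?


Step by step:
One quarter-note beat = 60000 / BPM = 60000 / 75 ms
Duration = 60000 / 75
= 800.0 ms


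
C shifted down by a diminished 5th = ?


Reasoning:
diminished 5th: 5 letter names, 6 semitones
Letter: C - 4 → F
Pitch: C - 6 semitones, spelled as an F → F#
= F#


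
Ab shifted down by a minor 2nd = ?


Reasoning:
minor 2nd: 2 letter names, 1 semitones
Letter: A - 1 → G
Pitch: Ab - 1 semitones, spelled as a G → G
= G


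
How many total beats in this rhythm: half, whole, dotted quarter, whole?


Step by step:
Beat values:
  half = 2 beats
  whole = 4 beats
  dotted quarter = 1.5 beats
  whole = 4 beats
Sum = 2 + 4 + 1.5 + 4
= 11.5 beats


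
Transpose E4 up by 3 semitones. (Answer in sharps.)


E4: chromatic position 4 in octave 4 → absolute = 4×12 + 4 = 52
Transpose up 3: 52 + 3 = 55
55 = 4×12 + 7 → G in octave 4
Result = G4


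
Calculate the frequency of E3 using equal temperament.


Step by step:
f = 440 × 2^(n/12) where n = semitones from A4
E3: -17 semitones from A4
f = 440 × 2^(-17/12)
f = 164.81 Hz


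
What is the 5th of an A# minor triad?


Let's work it out.
Minor triad = root + minor 3rd (3 semitones) + perfect 5th (7 semitones)
A triad on A# stacks thirds, so the chord tones use letter names A-C-E
Root: A#
Minor 3rd above A#: C#
Perfect 5th above A#: E#
The 5th = E#


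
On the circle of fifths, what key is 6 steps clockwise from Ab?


Each clockwise step on the circle of fifths moves up a perfect 5th
From Ab: Ab → Eb → Bb → F → C → G → D
= D


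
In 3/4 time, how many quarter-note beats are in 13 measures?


Time signature 3/4: the bottom number 4 means the quarter note gets one count
The top number 3 means 3 quarter-note beats per measure
Total = 3 × 13 measures
= 39 quarter-note beats


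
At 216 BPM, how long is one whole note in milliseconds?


Let's work it out.
One quarter-note beat = 60000 / BPM = 60000 / 216 ms
Whole note = 4 × quarter note
Duration = 4 × 60000 / 216 = 240000 / 216
= 1111.1 ms


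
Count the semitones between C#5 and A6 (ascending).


Absolute semitone position = octave×12 + chromatic position
C#5: 5×12 + 1 = 61
A6: 6×12 + 9 = 81
Difference = 81 - 61 = 20
= 20 semitones


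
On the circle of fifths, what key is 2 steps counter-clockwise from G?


Solution.
Each counter-clockwise step moves down a perfect 5th (= up a perfect 4th)
From G: G → C → F
= F


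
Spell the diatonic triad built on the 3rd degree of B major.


B major scale: B C# D# E F# G# A#
Diatonic triad on degree 3 stacks scale notes 3, 5, 7: D# F# A#
D#→F# = 3 semitones; D#→A# = 7 semitones → minor triad
= D# F# A# (minor)


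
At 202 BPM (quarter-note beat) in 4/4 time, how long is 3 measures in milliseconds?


Step by step:
Quarter-note beat duration = 60000 / 202 ms
Beats per measure (4/4) = 4
One measure = 4 × 60000 / 202 = 240000 / 202 ms
3 measures = 3 × 240000 / 202 = 720000 / 202
= 3564.4 ms


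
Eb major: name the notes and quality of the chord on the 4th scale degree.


Reasoning:
Eb major scale: Eb F G Ab Bb C D
Diatonic triad on degree 4 stacks scale notes 4, 6, 1: Ab C Eb
Ab→C = 4 semitones; Ab→Eb = 7 semitones → major triad
= Ab C Eb (major)


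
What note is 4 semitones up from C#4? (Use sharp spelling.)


Working:
C#4: chromatic position 1 in octave 4 → absolute = 4×12 + 1 = 49
Transpose up 4: 49 + 4 = 53
53 = 4×12 + 5 → F in octave 4
Result = F4


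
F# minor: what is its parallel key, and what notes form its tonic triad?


Let's work it out.
Parallel keys share the same tonic but differ in mode
F# minor → parallel is F# major
Tonic triad of F# major = F# A# C#
= F# major; triad = F# A# C#


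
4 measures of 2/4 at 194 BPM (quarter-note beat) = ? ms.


Let's work it out.
Quarter-note beat duration = 60000 / 194 ms
Beats per measure (2/4) = 2
One measure = 2 × 60000 / 194 = 120000 / 194 ms
4 measures = 4 × 120000 / 194 = 480000 / 194
= 2474.2 ms


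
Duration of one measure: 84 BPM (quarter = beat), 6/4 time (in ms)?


Step by step:
Quarter-note beat duration = 60000 / 84 ms
Beats per measure (6/4) = 6
One measure = 6 × 60000 / 84 = 360000 / 84 ms
= 4285.7 ms


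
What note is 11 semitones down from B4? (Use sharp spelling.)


Solution.
B4: chromatic position 11 in octave 4 → absolute = 4×12 + 11 = 59
Transpose down 11: 59 - 11 = 48
48 = 4×12 + 0 → C in octave 4
Result = C4


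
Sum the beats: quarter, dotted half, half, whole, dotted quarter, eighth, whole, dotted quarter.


Step by step:
Beat values:
  quarter = 1 beat
  dotted half = 3 beats
  half = 2 beats
  whole = 4 beats
  dotted quarter = 1.5 beats
  eighth = 0.5 beats
  whole = 4 beats
  dotted quarter = 1.5 beats
Sum = 1 + 3 + 2 + 4 + 1.5 + 0.5 + 4 + 1.5
= 17.5 beats


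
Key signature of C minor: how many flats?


Working:
Flat minor keys: A(0), D(1), G(2), C(3), F(4), Bb(5), Eb(6), Ab(7)
C minor has 3 flats
Order of flats: Bb Eb Ab Db Gb Cb Fb → first 3: Bb, Eb, Ab
= 3 flats


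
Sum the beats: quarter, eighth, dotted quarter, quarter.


Solution.
Beat values:
  quarter = 1 beat
  eighth = 0.5 beats
  dotted quarter = 1.5 beats
  quarter = 1 beat
Sum = 1 + 0.5 + 1.5 + 1
= 4 beats


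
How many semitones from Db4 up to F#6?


Absolute semitone position = octave×12 + chromatic position
Db4: 4×12 + 1 = 49
F#6: 6×12 + 6 = 78
Difference = 78 - 49 = 29
= 29 semitones


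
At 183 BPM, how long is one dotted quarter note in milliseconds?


Solution.
One quarter-note beat = 60000 / BPM = 60000 / 183 ms
Dotted quarter note = 3/2 × quarter note
Duration = 3/2 × 60000 / 183 = 90000 / 183
= 491.8 ms


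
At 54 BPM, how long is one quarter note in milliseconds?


One quarter-note beat = 60000 / BPM = 60000 / 54 ms
Duration = 60000 / 54
= 1111.1 ms


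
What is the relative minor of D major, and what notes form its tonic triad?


Let's work it out.
The relative minor shares the major's key signature and starts on its 6th degree
6th degree = a major 6th above the tonic; a major 6th above D is B
→ relative minor of D major is B minor
Tonic triad of B minor = root + minor 3rd + perfect 5th = B D F#
= B minor; triad = B D F#


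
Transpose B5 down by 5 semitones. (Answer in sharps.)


B5: chromatic position 11 in octave 5 → absolute = 5×12 + 11 = 71
Transpose down 5: 71 - 5 = 66
66 = 5×12 + 6 → F# in octave 5
Result = F#5


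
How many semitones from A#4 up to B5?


Reasoning:
Absolute semitone position = octave×12 + chromatic position
A#4: 4×12 + 10 = 58
B5: 5×12 + 11 = 71
Difference = 71 - 58 = 13
= 13 semitones


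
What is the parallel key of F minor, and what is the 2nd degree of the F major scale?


Solution.
Parallel keys share the same tonic but differ in mode
F minor → parallel is F major
F major scale: F G A Bb C D E
= F major; 2nd degree = G


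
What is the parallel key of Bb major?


Step by step:
Parallel keys share the same tonic but differ in mode
Bb major → parallel is Bb minor
= Bb minor


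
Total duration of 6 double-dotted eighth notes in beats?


Step by step:
Base eighth note = 1/2 beats
Dot 1 adds half the previous value: +1/4
Dot 2 adds half the previous value: +1/8
One double-dotted eighth = 1/2 + 1/4 + 1/8 = 7/8
6 of them = 6 × 7/8 = 21/4
= 21/4 beats


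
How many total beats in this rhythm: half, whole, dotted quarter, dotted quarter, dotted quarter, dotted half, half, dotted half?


Solution.
Beat values:
  half = 2 beats
  whole = 4 beats
  dotted quarter = 1.5 beats
  dotted quarter = 1.5 beats
  dotted quarter = 1.5 beats
  dotted half = 3 beats
  half = 2 beats
  dotted half = 3 beats
Sum = 2 + 4 + 1.5 + 1.5 + 1.5 + 3 + 2 + 3
= 18.5 beats


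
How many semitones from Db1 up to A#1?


Let's work it out.
Absolute semitone position = octave×12 + chromatic position
Db1: 1×12 + 1 = 13
A#1: 1×12 + 10 = 22
Difference = 22 - 13 = 9
= 9 semitones


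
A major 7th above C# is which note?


Step by step:
A 7th spans 7 letter names, so from C we land on B
A major 7th = 11 semitones above C#
Spell B at that pitch: B#
= B#


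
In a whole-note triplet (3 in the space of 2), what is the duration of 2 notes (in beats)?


Reasoning:
Triplet: 3 notes occupy the space of 2 whole notes
Space = 2 × 4 = 8 beats
Each triplet note = 8 / 3 = 8/3 beats
2 notes = 2 × 8/3 = 16/3
= 16/3 beats


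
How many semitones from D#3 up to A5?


Absolute semitone position = octave×12 + chromatic position
D#3: 3×12 + 3 = 39
A5: 5×12 + 9 = 69
Difference = 69 - 39 = 30
= 30 semitones


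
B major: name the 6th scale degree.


Major scale pattern: W-W-H-W-W-W-H (2-2-1-2-2-2-1 semitones)
Starting from B:
  B + 2 semitones → C#
  C# + 2 semitones → D#
  D# + 1 semitone → E
  E + 2 semitones → F#
  F# + 2 semitones → G#
  G# + 2 semitones → A#
  A# + 1 semitone → B
Scale: B C# D# E F# G# A#
Degree 6 = G#


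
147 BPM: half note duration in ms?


Step by step:
One quarter-note beat = 60000 / BPM = 60000 / 147 ms
Half note = 2 × quarter note
Duration = 2 × 60000 / 147 = 120000 / 147
= 816.3 ms


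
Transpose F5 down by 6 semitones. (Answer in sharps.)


Step by step:
F5: chromatic position 5 in octave 5 → absolute = 5×12 + 5 = 65
Transpose down 6: 65 - 6 = 59
59 = 4×12 + 11 → B in octave 4
Result = B4


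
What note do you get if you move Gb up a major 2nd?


Solution.
major 2nd: 2 letter names, 2 semitones
Letter: G + 1 → A
Pitch: Gb + 2 semitones, spelled as an A → Ab
= Ab


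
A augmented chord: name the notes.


Augmented triad = root + major 3rd (4 semitones) + augmented 5th (8 semitones)
A triad on A stacks thirds, so the chord tones use letter names A-C-E
Root: A
Major 3rd above A: C#
Augmented 5th above A: E#
Chord = A C# E#


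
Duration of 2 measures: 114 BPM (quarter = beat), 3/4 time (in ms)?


Quarter-note beat duration = 60000 / 114 ms
Beats per measure (3/4) = 3
One measure = 3 × 60000 / 114 = 180000 / 114 ms
2 measures = 2 × 180000 / 114 = 360000 / 114
= 3157.9 ms


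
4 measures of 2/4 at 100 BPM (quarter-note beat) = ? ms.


Quarter-note beat duration = 60000 / 100 ms
Beats per measure (2/4) = 2
One measure = 2 × 60000 / 100 = 120000 / 100 ms
4 measures = 4 × 120000 / 100 = 480000 / 100
= 4800.0 ms


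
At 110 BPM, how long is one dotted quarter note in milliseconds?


One quarter-note beat = 60000 / BPM = 60000 / 110 ms
Dotted quarter note = 3/2 × quarter note
Duration = 3/2 × 60000 / 110 = 90000 / 110
= 818.2 ms


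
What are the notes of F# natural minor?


Solution.
Natural minor scale pattern: W-H-W-W-H-W-W (2-1-2-2-1-2-2 semitones)
Starting from F#:
  F# + 2 semitones → G#
  G# + 1 semitone → A
  A + 2 semitones → B
  B + 2 semitones → C#
  C# + 1 semitone → D
  D + 2 semitones → E
  E + 2 semitones → F#
Scale = F# G# A B C# D E


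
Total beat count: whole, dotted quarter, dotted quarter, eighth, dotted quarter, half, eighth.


Beat values:
  whole = 4 beats
  dotted quarter = 1.5 beats
  dotted quarter = 1.5 beats
  eighth = 0.5 beats
  dotted quarter = 1.5 beats
  half = 2 beats
  eighth = 0.5 beats
Sum = 4 + 1.5 + 1.5 + 0.5 + 1.5 + 2 + 0.5
= 11.5 beats


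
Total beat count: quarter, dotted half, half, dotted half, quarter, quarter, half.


Step by step:
Beat values:
  quarter = 1 beat
  dotted half = 3 beats
  half = 2 beats
  dotted half = 3 beats
  quarter = 1 beat
  quarter = 1 beat
  half = 2 beats
Sum = 1 + 3 + 2 + 3 + 1 + 1 + 2
= 13 beats


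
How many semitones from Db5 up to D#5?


Absolute semitone position = octave×12 + chromatic position
Db5: 5×12 + 1 = 61
D#5: 5×12 + 3 = 63
Difference = 63 - 61 = 2
= 2 semitones


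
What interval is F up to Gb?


Reasoning:
Letter names: F → G spans 2 letter names → a 2nd
Semitones: F → Gb = 1 half-step
A 2nd of 1 semitone is a minor 2nd
= minor 2nd


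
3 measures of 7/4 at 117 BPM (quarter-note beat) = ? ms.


Quarter-note beat duration = 60000 / 117 ms
Beats per measure (7/4) = 7
One measure = 7 × 60000 / 117 = 420000 / 117 ms
3 measures = 3 × 420000 / 117 = 1260000 / 117
= 10769.2 ms


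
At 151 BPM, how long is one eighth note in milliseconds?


One quarter-note beat = 60000 / BPM = 60000 / 151 ms
Eighth note = 1/2 × quarter note
Duration = 1/2 × 60000 / 151 = 30000 / 151
= 198.7 ms


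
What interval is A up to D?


Let's work it out.
Letter names: A → D spans 4 letter names → a 4th
Semitones: A → D = 5 half-steps
A 4th of 5 semitones is a perfect 4th
= perfect 4th


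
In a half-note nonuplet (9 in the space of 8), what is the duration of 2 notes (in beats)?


Let's work it out.
Nonuplet: 9 notes occupy the space of 8 half notes
Space = 8 × 2 = 16 beats
Each nonuplet note = 16 / 9 = 16/9 beats
2 notes = 2 × 16/9 = 32/9
= 32/9 beats


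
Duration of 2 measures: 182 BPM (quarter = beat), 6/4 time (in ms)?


Solution.
Quarter-note beat duration = 60000 / 182 ms
Beats per measure (6/4) = 6
One measure = 6 × 60000 / 182 = 360000 / 182 ms
2 measures = 2 × 360000 / 182 = 720000 / 182
= 3956.0 ms


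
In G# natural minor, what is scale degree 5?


Let's work it out.
Natural minor scale pattern: W-H-W-W-H-W-W (2-1-2-2-1-2-2 semitones)
Starting from G#:
  G# + 2 semitones → A#
  A# + 1 semitone → B
  B + 2 semitones → C#
  C# + 2 semitones → D#
  D# + 1 semitone → E
  E + 2 semitones → F#
  F# + 2 semitones → G#
Scale: G# A# B C# D# E F#
Degree 5 = D#


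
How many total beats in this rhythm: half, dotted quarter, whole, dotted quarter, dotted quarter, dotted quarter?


Let's work it out.
Beat values:
  half = 2 beats
  dotted quarter = 1.5 beats
  whole = 4 beats
  dotted quarter = 1.5 beats
  dotted quarter = 1.5 beats
  dotted quarter = 1.5 beats
Sum = 2 + 1.5 + 4 + 1.5 + 1.5 + 1.5
= 12 beats


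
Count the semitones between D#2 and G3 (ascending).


Solution.
Absolute semitone position = octave×12 + chromatic position
D#2: 2×12 + 3 = 27
G3: 3×12 + 7 = 43
Difference = 43 - 27 = 16
= 16 semitones


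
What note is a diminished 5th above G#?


Working:
A 5th spans 5 letter names, so from G we land on D
A diminished 5th = 6 semitones above G#
Spell D at that pitch: D
= D


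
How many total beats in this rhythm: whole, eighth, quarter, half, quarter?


Reasoning:
Beat values:
  whole = 4 beats
  eighth = 0.5 beats
  quarter = 1 beat
  half = 2 beats
  quarter = 1 beat
Sum = 4 + 0.5 + 1 + 2 + 1
= 8.5 beats


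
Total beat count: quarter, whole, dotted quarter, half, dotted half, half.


Let's work it out.
Beat values:
  quarter = 1 beat
  whole = 4 beats
  dotted quarter = 1.5 beats
  half = 2 beats
  dotted half = 3 beats
  half = 2 beats
Sum = 1 + 4 + 1.5 + 2 + 3 + 2
= 13.5 beats


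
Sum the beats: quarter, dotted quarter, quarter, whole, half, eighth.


Working:
Beat values:
  quarter = 1 beat
  dotted quarter = 1.5 beats
  quarter = 1 beat
  whole = 4 beats
  half = 2 beats
  eighth = 0.5 beats
Sum = 1 + 1.5 + 1 + 4 + 2 + 0.5
= 10 beats


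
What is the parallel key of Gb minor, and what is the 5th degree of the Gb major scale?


Reasoning:
Parallel keys share the same tonic but differ in mode
Gb minor → parallel is Gb major
Gb major scale: Gb Ab Bb Cb Db Eb F
= Gb major; 5th degree = Db


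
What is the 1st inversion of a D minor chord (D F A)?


Root position: D F A
1st inversion: move root up an octave
Bass note: F
Notes (bottom to top) = F A D


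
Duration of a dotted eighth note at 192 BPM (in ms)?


Reasoning:
One quarter-note beat = 60000 / BPM = 60000 / 192 ms
Dotted eighth note = 3/4 × quarter note
Duration = 3/4 × 60000 / 192 = 45000 / 192
= 234.4 ms


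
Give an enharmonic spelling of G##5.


Working:
Enharmonic notes sound the same pitch but are spelled with different letter names
G## and A name the same pitch class
= A5


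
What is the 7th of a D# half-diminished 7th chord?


Half-diminished 7th chord = root + minor 3rd + diminished 5th + minor 7th
Seventh chords stack in thirds, so the letter names are D-F-A-C
Root: D#
Minor 3rd above D#: F#
Diminished 5th above D#: A
Minor 7th above D#: C#
The 7th = C#


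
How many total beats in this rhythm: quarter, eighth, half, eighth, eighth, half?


Solution.
Beat values:
  quarter = 1 beat
  eighth = 0.5 beats
  half = 2 beats
  eighth = 0.5 beats
  eighth = 0.5 beats
  half = 2 beats
Sum = 1 + 0.5 + 2 + 0.5 + 0.5 + 2
= 6.5 beats


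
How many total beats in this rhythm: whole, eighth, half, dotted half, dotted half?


Step by step:
Beat values:
  whole = 4 beats
  eighth = 0.5 beats
  half = 2 beats
  dotted half = 3 beats
  dotted half = 3 beats
Sum = 4 + 0.5 + 2 + 3 + 3
= 12.5 beats


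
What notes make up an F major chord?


Major triad = root + major 3rd (4 semitones) + perfect 5th (7 semitones)
A triad on F stacks thirds, so the chord tones use letter names F-A-C
Root: F
Major 3rd above F: A
Perfect 5th above F: C
Chord = F A C


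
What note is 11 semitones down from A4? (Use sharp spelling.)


Step by step:
A4: chromatic position 9 in octave 4 → absolute = 4×12 + 9 = 57
Transpose down 11: 57 - 11 = 46
46 = 3×12 + 10 → A# in octave 3
Result = A#3


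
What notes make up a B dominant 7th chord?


Solution.
Dominant 7th chord = root + major 3rd + perfect 5th + minor 7th
Seventh chords stack in thirds, so the letter names are B-D-F-A
Root: B
Major 3rd above B: D#
Perfect 5th above B: F#
Minor 7th above B: A
Chord = B D# F# A


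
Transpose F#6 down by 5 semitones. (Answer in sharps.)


Reasoning:
F#6: chromatic position 6 in octave 6 → absolute = 6×12 + 6 = 78
Transpose down 5: 78 - 5 = 73
73 = 6×12 + 1 → C# in octave 6
Result = C#6


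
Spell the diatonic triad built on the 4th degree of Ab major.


Solution.
Ab major scale: Ab Bb C Db Eb F G
Diatonic triad on degree 4 stacks scale notes 4, 6, 1: Db F Ab
Db→F = 4 semitones; Db→Ab = 7 semitones → major triad
= Db F Ab (major)


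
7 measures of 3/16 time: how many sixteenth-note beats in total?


Reasoning:
Time signature 3/16: the bottom number 16 means the sixteenth note gets one count
The top number 3 means 3 sixteenth-note beats per measure
Total = 3 × 7 measures
= 21 sixteenth-note beats


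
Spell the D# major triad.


Solution.
Major triad = root + major 3rd (4 semitones) + perfect 5th (7 semitones)
A triad on D# stacks thirds, so the chord tones use letter names D-F-A
Root: D#
Major 3rd above D#: F##
Perfect 5th above D#: A#
Chord = D# F## A#


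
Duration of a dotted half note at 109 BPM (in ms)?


One quarter-note beat = 60000 / BPM = 60000 / 109 ms
Dotted half note = 3 × quarter note
Duration = 3 × 60000 / 109 = 180000 / 109
= 1651.4 ms


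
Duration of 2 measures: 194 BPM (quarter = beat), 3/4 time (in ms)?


Quarter-note beat duration = 60000 / 194 ms
Beats per measure (3/4) = 3
One measure = 3 × 60000 / 194 = 180000 / 194 ms
2 measures = 2 × 180000 / 194 = 360000 / 194
= 1855.7 ms


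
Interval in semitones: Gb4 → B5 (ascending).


Absolute semitone position = octave×12 + chromatic position
Gb4: 4×12 + 6 = 54
B5: 5×12 + 11 = 71
Difference = 71 - 54 = 17
= 17 semitones


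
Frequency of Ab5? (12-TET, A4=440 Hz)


Working:
f = 440 × 2^(n/12) where n = semitones from A4
Ab5: 11 semitones from A4
f = 440 × 2^(11/12)
f = 830.61 Hz


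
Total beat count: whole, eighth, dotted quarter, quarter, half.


Let's work it out.
Beat values:
  whole = 4 beats
  eighth = 0.5 beats
  dotted quarter = 1.5 beats
  quarter = 1 beat
  half = 2 beats
Sum = 4 + 0.5 + 1.5 + 1 + 2
= 9 beats


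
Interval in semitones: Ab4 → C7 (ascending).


Reasoning:
Absolute semitone position = octave×12 + chromatic position
Ab4: 4×12 + 8 = 56
C7: 7×12 + 0 = 84
Difference = 84 - 56 = 28
= 28 semitones


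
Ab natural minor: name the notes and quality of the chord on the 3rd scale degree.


Ab natural minor scale: Ab Bb Cb Db Eb Fb Gb
Diatonic triad on degree 3 stacks scale notes 3, 5, 7: Cb Eb Gb
Cb→Eb = 4 semitones; Cb→Gb = 7 semitones → major triad
= Cb Eb Gb (major)


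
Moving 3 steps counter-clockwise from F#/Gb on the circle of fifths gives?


Step by step:
Each counter-clockwise step moves down a perfect 5th (= up a perfect 4th)
From F#/Gb: F#/Gb → B → E → A
= A


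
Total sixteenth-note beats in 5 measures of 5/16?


Let's work it out.
Time signature 5/16: the bottom number 16 means the sixteenth note gets one count
The top number 5 means 5 sixteenth-note beats per measure
Total = 5 × 5 measures
= 25 sixteenth-note beats


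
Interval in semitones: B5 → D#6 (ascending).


Reasoning:
Absolute semitone position = octave×12 + chromatic position
B5: 5×12 + 11 = 71
D#6: 6×12 + 3 = 75
Difference = 75 - 71 = 4
= 4 semitones


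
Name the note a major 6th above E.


Let's work it out.
A 6th spans 6 letter names, so from E we land on C
A major 6th = 9 semitones above E
Spell C at that pitch: C#
= C#


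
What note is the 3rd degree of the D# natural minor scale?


Solution.
Natural minor scale pattern: W-H-W-W-H-W-W (2-1-2-2-1-2-2 semitones)
Starting from D#:
  D# + 2 semitones → E#
  E# + 1 semitone → F#
  F# + 2 semitones → G#
  G# + 2 semitones → A#
  A# + 1 semitone → B
  B + 2 semitones → C#
  C# + 2 semitones → D#
Scale: D# E# F# G# A# B C#
Degree 3 = F#


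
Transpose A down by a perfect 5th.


Step by step:
perfect 5th: 5 letter names, 7 semitones
Letter: A - 4 → D
Pitch: A - 7 semitones, spelled as a D → D
= D


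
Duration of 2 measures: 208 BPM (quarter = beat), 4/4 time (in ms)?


Let's work it out.
Quarter-note beat duration = 60000 / 208 ms
Beats per measure (4/4) = 4
One measure = 4 × 60000 / 208 = 240000 / 208 ms
2 measures = 2 × 240000 / 208 = 480000 / 208
= 2307.7 ms


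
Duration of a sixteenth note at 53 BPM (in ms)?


Solution.
One quarter-note beat = 60000 / BPM = 60000 / 53 ms
Sixteenth note = 1/4 × quarter note
Duration = 1/4 × 60000 / 53 = 15000 / 53
= 283.0 ms


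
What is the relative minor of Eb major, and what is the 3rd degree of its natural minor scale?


Solution.
The relative minor shares the major's key signature and starts on its 6th degree
6th degree = a major 6th above the tonic; a major 6th above Eb is C
→ relative minor of Eb major is C minor
C natural minor scale: C D Eb F G Ab Bb
= C minor; 3rd degree = Eb


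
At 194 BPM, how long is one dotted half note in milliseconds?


Working:
One quarter-note beat = 60000 / BPM = 60000 / 194 ms
Dotted half note = 3 × quarter note
Duration = 3 × 60000 / 194 = 180000 / 194
= 927.8 ms


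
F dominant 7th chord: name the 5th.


Working:
Dominant 7th chord = root + major 3rd + perfect 5th + minor 7th
Seventh chords stack in thirds, so the letter names are F-A-C-E
Root: F
Major 3rd above F: A
Perfect 5th above F: C
Minor 7th above F: Eb
The 5th = C


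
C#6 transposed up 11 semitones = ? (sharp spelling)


Reasoning:
C#6: chromatic position 1 in octave 6 → absolute = 6×12 + 1 = 73
Transpose up 11: 73 + 11 = 84
84 = 7×12 + 0 → C in octave 7
Result = C7


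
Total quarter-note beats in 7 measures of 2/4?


Step by step:
Time signature 2/4: the bottom number 4 means the quarter note gets one count
The top number 2 means 2 quarter-note beats per measure
Total = 2 × 7 measures
= 14 quarter-note beats


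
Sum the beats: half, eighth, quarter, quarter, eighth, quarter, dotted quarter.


Solution.
Beat values:
  half = 2 beats
  eighth = 0.5 beats
  quarter = 1 beat
  quarter = 1 beat
  eighth = 0.5 beats
  quarter = 1 beat
  dotted quarter = 1.5 beats
Sum = 2 + 0.5 + 1 + 1 + 0.5 + 1 + 1.5
= 7.5 beats


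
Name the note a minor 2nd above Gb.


Let's work it out.
A 2nd spans 2 letter names, so from G we land on A
A minor 2nd = 1 semitone above Gb
Spell A at that pitch: Abb
= Abb
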